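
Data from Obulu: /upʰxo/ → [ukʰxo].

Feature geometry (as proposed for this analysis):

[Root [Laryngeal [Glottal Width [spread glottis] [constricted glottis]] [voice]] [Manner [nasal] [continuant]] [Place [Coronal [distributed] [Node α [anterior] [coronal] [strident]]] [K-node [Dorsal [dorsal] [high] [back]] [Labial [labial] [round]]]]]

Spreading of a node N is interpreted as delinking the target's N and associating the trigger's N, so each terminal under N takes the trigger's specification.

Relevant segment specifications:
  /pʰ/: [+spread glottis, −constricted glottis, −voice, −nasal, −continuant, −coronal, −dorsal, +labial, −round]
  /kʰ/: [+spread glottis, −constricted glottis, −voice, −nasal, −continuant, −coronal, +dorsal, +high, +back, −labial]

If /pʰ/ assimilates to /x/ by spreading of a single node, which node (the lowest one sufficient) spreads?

K-node

Comparing /pʰ/ with its surface form [kʰ], the features that change are [labial], [round], [dorsal], [high], [back].
The smallest constituent containing every changed terminal is K-node — each of its daughters lacks at least one of the affected features.
Delinking /pʰ/'s K-node and associating /x/'s K-node gives precisely the feature bundle of [kʰ].
[continuant], [spread glottis] stay as in /pʰ/ although /x/ differs there, so no node dominating them spread; among the remaining candidates K-node is the lowest that derives the output.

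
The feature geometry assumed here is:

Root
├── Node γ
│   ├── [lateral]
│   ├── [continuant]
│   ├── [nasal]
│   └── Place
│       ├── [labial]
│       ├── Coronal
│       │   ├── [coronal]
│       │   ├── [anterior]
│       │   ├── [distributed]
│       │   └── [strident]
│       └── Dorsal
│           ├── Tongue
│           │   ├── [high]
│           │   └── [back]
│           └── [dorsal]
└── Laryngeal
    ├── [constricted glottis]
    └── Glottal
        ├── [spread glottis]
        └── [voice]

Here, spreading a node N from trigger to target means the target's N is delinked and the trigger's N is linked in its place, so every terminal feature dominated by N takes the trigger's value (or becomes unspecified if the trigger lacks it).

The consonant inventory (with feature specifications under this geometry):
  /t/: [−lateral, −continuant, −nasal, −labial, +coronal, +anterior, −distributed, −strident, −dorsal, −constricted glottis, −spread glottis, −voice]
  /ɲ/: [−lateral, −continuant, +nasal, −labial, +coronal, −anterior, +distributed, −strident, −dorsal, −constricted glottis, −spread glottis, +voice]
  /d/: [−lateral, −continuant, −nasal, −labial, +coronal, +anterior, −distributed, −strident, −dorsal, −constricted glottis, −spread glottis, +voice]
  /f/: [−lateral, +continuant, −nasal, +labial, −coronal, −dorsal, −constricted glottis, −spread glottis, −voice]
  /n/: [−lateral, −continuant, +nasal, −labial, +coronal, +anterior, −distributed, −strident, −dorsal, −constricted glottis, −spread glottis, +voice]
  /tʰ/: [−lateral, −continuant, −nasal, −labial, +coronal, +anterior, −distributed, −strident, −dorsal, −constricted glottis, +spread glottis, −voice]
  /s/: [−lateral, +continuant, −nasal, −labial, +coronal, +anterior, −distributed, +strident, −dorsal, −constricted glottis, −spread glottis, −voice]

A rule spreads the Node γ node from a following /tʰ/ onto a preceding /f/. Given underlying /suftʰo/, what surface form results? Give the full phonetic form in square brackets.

[suttʰo]

Terminals under Node γ in this geometry: [lateral], [continuant], [nasal], [labial], [coronal], [anterior], [distributed], [strident], [high], [back], [dorsal].
The target acquires /tʰ/'s values for everything under Node γ — [−lateral], [−continuant], [−nasal], [−labial], [+coronal], [+anterior], [−distributed], [−strident], [−dorsal] — while keeping its own [constricted glottis], [spread glottis], [voice].
This feature bundle is that of [t], so /suftʰo/ surfaces as [suttʰo].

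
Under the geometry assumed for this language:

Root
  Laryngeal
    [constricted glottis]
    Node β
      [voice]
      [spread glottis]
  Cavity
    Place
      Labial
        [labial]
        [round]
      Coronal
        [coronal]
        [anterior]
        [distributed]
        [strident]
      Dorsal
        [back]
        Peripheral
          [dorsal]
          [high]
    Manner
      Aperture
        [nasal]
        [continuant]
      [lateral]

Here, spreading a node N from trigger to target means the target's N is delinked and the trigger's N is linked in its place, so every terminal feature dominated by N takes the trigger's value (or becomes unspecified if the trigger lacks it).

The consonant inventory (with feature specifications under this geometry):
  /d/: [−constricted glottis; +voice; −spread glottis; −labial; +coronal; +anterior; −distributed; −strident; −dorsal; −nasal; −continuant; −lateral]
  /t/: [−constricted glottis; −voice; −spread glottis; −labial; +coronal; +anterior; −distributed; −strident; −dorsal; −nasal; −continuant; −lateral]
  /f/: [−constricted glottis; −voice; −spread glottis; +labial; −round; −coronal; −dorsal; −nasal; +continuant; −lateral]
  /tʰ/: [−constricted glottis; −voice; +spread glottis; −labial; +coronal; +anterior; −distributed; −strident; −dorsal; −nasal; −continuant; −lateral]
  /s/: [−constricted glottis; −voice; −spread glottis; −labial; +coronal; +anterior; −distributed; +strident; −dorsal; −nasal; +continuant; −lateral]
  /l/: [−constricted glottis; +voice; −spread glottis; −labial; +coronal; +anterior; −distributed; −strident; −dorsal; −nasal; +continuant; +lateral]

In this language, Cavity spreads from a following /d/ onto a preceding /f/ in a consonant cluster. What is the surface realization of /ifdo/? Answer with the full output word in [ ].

[itdo]

The Cavity node dominates the terminals [labial], [round], [coronal], [anterior], [distributed], [strident], [back], [dorsal], [high], [nasal], [continuant], [lateral].
Spreading Cavity from /d/ onto /f/ replaces those values with /d/'s: [−labial], [+coronal], [+anterior], [−distributed], [−strident], [−dorsal], [−nasal], [−continuant], [−lateral]. Features outside Cavity ([constricted glottis], [voice], [spread glottis]) stay as in /f/.
The resulting bundle matches /t/ in the inventory; substituting it for /f/ gives [itdo].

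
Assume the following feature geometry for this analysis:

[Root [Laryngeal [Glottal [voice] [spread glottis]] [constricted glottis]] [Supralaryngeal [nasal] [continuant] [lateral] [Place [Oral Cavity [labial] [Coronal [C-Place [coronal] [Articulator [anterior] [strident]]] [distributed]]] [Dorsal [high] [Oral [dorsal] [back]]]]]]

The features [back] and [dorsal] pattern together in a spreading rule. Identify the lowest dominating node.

[back] is immediately dominated by Oral.
[dorsal] is immediately dominated by Oral.
Oral is the lowest common ancestor — every listed feature sits under it, and no single subconstituent of Oral covers them all.

Oral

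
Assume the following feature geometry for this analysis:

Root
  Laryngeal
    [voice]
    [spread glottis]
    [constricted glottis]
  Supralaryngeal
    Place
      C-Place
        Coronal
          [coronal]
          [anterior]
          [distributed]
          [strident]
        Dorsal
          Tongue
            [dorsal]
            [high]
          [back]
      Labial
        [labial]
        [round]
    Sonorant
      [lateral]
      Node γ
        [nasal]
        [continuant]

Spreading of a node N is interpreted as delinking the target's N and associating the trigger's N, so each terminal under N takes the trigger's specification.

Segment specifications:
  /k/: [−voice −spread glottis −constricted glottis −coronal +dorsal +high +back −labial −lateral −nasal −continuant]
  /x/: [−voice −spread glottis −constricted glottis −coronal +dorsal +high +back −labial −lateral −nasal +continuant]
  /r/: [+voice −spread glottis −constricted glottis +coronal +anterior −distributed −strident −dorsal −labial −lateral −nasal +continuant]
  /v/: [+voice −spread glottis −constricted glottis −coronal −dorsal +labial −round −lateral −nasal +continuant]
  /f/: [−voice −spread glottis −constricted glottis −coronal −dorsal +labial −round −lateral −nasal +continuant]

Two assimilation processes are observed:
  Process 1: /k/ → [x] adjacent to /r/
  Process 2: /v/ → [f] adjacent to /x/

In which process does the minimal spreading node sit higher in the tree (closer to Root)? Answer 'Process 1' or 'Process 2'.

In Process 1, [continuant] changes, so the minimal spreading node is [continuant] at depth 4.
Process 2 alters [voice]; the lowest dominating node is [voice] (depth 2 from Root).
[voice] (depth 2) sits above [continuant] (depth 4), making Process 2 the one with the higher spreading node.

Process 2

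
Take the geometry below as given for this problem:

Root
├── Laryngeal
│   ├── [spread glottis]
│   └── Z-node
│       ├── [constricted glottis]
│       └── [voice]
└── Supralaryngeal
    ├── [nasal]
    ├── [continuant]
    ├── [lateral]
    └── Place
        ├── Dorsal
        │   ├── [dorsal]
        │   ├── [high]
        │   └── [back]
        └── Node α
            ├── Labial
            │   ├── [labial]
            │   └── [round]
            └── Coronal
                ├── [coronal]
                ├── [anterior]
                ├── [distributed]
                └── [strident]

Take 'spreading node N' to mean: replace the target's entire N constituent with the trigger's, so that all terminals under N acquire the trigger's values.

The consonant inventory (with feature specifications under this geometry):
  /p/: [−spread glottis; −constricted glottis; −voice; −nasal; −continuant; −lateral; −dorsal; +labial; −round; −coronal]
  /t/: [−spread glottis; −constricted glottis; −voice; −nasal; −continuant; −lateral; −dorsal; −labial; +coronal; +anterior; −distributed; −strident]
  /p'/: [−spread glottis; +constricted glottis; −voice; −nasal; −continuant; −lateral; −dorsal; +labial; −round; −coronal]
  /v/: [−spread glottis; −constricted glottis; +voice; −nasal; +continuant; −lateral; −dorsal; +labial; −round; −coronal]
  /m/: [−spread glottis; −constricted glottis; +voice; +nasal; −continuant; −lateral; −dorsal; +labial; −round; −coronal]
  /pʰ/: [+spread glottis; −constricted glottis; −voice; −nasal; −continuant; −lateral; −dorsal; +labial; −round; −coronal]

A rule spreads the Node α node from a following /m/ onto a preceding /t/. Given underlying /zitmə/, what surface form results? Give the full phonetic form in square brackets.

The Node α node dominates the terminals [labial], [round], [coronal], [anterior], [distributed], [strident].
The target acquires /m/'s values for everything under Node α — [+labial], [−round], [−coronal] — while keeping its own [spread glottis], [constricted glottis], [voice], ….
The resulting bundle matches /p/ in the inventory; substituting it for /t/ gives [zipmə].

[zipmə]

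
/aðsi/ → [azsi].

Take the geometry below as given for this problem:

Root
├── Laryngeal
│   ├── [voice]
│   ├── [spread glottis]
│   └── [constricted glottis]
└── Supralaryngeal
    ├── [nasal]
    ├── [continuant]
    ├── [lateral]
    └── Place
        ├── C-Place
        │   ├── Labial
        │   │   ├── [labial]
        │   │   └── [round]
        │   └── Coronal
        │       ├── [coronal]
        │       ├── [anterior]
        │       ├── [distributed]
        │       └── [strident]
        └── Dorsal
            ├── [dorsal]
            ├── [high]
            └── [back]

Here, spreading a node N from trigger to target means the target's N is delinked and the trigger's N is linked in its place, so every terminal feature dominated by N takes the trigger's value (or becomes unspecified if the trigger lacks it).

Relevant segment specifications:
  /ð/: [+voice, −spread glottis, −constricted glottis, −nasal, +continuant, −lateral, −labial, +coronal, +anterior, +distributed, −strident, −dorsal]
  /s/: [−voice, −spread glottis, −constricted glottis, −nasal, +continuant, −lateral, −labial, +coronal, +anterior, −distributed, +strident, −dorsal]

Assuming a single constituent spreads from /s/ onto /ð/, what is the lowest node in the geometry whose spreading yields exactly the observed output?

Coronal

/ð/ and [z] differ in [distributed], [strident]; every other specified feature is identical.
Tracing each changed feature up the tree, the paths first meet at Coronal; any lower node misses at least one of them.
Delinking /ð/'s Coronal and associating /s/'s Coronal gives precisely the feature bundle of [z].
[voice] stays as in /ð/ although /s/ differs there, so no node dominating it spread; among the remaining candidates Coronal is the lowest that derives the output.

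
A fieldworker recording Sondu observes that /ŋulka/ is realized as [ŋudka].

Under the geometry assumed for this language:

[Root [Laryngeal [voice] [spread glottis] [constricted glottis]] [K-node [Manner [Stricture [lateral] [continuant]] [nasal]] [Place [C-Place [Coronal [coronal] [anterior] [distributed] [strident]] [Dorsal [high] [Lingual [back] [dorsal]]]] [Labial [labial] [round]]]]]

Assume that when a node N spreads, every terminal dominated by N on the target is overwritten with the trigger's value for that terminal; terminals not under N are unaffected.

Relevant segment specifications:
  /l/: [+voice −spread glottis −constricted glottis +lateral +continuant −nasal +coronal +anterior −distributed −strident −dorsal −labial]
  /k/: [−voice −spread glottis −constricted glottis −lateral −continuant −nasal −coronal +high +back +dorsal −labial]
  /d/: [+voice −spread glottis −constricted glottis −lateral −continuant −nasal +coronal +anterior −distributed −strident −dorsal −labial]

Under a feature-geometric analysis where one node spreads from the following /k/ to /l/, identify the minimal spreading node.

Stricture

Comparing /l/ with its surface form [d], the features that change are [continuant], [lateral].
These terminals are all dominated by Stricture, and no proper subconstituent of Stricture covers them all; Stricture is their lowest common ancestor.
If Stricture spreads, every terminal under it takes /k/'s value, producing [d] as observed.
Features on which the two segments disagree outside Stricture, such as [voice], [coronal], are unchanged — nothing dominating them spread, and Stricture is the minimal sufficient constituent.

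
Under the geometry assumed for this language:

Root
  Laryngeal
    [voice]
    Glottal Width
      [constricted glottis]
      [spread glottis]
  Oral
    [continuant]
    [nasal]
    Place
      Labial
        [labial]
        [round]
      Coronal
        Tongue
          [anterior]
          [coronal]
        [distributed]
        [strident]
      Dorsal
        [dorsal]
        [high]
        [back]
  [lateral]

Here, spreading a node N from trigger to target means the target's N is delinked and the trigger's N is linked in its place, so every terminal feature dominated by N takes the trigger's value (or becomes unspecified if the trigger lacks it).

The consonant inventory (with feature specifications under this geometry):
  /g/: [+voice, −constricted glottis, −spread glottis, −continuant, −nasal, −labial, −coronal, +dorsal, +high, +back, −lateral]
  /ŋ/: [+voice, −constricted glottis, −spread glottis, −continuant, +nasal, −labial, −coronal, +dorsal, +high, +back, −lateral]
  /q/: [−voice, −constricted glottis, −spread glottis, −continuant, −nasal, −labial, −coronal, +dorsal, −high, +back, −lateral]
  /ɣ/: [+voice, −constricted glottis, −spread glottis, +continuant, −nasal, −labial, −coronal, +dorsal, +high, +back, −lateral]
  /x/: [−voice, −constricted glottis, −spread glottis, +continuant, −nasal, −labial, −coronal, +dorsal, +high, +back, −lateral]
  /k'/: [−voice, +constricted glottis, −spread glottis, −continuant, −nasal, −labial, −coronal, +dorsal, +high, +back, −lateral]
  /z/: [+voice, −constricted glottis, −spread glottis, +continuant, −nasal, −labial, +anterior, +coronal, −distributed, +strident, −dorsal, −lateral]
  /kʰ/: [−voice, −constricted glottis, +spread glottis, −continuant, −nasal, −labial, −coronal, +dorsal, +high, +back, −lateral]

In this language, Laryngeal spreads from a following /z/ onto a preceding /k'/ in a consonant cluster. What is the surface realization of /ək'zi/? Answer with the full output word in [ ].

Terminals under Laryngeal in this geometry: [voice], [constricted glottis], [spread glottis].
After delinking /k'/'s Laryngeal and linking /z/'s, the affected terminals become [+voice], [−constricted glottis], [−spread glottis]; [continuant], [nasal], [labial], … (outside Laryngeal) are retained from /k'/.
Among the inventory, only /g/ has exactly this specification, giving the surface form [əgzi].

[əgzi]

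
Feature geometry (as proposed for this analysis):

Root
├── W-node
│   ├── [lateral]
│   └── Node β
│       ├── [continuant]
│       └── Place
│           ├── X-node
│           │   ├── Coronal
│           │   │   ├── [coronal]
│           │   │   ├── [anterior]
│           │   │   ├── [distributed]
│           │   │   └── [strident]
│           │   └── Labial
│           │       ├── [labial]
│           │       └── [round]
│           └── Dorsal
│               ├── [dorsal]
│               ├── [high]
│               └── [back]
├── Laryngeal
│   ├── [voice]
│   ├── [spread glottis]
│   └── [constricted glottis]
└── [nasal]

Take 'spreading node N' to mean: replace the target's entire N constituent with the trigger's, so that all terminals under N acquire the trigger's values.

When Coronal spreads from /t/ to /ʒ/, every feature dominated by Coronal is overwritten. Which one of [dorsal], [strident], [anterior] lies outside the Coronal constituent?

[dorsal]

Under this geometry, Coronal contains [coronal], [anterior], [distributed], [strident].
[strident], [anterior] all lie under Coronal, so they are overwritten when Coronal spreads.
But [dorsal] is a dependent of Dorsal, outside Coronal; it is therefore untouched by the spreading.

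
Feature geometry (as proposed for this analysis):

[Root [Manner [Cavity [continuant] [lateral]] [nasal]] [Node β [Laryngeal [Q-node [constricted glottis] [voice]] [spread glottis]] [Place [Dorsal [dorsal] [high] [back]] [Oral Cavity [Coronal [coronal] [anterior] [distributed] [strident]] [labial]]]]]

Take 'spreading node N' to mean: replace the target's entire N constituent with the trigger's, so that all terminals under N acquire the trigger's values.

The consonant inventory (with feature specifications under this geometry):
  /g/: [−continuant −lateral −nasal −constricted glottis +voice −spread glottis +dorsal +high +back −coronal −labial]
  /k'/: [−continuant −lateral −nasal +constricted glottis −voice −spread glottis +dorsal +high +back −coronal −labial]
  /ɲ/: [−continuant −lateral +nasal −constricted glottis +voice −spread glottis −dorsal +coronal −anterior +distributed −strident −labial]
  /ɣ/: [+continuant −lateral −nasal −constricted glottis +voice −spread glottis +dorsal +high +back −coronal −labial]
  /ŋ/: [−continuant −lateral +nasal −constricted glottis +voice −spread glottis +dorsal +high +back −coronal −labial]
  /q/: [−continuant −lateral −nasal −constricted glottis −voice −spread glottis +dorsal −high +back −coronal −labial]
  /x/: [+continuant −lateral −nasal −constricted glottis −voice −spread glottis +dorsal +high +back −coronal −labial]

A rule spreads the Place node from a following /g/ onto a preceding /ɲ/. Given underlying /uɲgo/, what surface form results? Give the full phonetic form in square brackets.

[uŋgo]

The Place node dominates the terminals [dorsal], [high], [back], [coronal], [anterior], [distributed], [strident], [labial].
After delinking /ɲ/'s Place and linking /g/'s, the affected terminals become [+dorsal], [+high], [+back], [−coronal], [−labial]; [continuant], [lateral], [nasal], … (outside Place) are retained from /ɲ/.
Among the inventory, only /ŋ/ has exactly this specification, giving the surface form [uŋgo].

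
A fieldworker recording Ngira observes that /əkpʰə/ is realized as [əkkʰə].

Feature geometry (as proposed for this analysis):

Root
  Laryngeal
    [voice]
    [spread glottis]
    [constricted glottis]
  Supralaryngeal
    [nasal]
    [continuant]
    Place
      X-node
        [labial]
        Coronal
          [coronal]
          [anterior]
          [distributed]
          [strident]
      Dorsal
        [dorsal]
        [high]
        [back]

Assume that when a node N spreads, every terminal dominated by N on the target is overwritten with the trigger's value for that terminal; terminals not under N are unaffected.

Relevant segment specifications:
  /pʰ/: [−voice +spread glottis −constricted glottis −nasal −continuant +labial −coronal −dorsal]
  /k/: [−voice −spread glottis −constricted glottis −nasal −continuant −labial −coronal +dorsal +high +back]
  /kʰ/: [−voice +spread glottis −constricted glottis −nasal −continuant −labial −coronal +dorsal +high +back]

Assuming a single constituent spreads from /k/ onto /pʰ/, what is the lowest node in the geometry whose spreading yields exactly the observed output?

Place

Feature comparison: [labial], [dorsal], [high], [back] differ between /pʰ/ and [kʰ]; the remaining terminals match.
These terminals are all dominated by Place, and no proper subconstituent of Place covers them all; Place is their lowest common ancestor.
Delinking /pʰ/'s Place and associating /k/'s Place gives precisely the feature bundle of [kʰ].
[spread glottis], a feature on which the two segments disagree outside Place, is unchanged — nothing dominating it spread, and Place is the minimal sufficient constituent.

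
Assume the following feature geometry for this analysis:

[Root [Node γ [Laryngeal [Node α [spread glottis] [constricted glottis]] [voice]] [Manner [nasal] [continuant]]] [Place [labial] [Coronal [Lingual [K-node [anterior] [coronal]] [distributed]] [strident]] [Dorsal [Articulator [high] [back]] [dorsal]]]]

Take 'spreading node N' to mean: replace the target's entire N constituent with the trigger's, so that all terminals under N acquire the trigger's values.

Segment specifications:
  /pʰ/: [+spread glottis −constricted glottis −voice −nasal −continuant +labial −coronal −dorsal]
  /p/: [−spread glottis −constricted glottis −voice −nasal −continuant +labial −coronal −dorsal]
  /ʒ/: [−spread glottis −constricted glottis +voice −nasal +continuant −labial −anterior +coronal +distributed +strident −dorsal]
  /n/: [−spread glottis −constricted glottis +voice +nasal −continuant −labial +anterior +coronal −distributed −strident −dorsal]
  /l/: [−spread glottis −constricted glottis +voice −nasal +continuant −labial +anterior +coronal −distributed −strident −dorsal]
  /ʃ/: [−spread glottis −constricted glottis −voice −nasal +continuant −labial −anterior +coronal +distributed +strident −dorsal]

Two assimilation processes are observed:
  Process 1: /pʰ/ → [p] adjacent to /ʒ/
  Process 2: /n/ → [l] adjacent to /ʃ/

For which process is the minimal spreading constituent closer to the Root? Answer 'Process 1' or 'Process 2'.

Process 1 alters [spread glottis]; the lowest dominating node is [spread glottis] (depth 4 from Root).
In Process 2, [nasal], [continuant] change, so the minimal spreading node is Manner at depth 2.
Manner (depth 2) sits above [spread glottis] (depth 4), making Process 2 the one with the higher spreading node.

Process 2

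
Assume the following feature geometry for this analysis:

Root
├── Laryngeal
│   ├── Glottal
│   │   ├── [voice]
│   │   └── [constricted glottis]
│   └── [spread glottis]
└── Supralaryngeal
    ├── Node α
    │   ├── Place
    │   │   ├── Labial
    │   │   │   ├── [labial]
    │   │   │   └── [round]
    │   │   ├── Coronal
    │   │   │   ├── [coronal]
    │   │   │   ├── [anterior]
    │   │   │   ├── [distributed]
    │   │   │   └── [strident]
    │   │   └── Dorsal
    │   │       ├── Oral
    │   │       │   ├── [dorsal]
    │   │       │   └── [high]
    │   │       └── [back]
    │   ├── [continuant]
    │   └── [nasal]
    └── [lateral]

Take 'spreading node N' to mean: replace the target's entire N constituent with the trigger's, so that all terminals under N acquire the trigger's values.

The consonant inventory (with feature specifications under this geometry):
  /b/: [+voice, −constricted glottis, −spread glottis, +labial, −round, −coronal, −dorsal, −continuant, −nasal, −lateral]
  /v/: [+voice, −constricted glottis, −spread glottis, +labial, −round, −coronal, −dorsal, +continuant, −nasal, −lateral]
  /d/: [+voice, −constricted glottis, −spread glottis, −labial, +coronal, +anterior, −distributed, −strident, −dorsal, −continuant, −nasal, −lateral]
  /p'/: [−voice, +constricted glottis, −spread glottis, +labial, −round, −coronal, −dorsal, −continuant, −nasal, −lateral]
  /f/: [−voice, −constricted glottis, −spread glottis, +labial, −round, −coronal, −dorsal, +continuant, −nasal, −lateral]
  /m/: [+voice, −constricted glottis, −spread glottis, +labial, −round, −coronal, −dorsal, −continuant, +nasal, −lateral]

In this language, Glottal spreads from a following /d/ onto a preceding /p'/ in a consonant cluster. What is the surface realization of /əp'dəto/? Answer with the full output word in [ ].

The Glottal node dominates the terminals [voice], [constricted glottis].
After delinking /p'/'s Glottal and linking /d/'s, the affected terminals become [+voice], [−constricted glottis]; [spread glottis], [labial], [round], … (outside Glottal) are retained from /p'/.
This feature bundle is that of [b], so /əp'dəto/ surfaces as [əbdəto].

[əbdəto]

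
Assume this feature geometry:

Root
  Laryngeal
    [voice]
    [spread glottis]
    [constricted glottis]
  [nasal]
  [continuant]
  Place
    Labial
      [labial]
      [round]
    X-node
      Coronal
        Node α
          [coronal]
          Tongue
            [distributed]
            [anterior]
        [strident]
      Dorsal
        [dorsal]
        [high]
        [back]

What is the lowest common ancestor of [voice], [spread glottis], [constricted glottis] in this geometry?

[voice] is immediately dominated by Laryngeal.
[spread glottis] is immediately dominated by Laryngeal.
[constricted glottis] is immediately dominated by Laryngeal.
Laryngeal is the lowest common ancestor — every listed feature sits under it, and no single subconstituent of Laryngeal covers them all.

Laryngeal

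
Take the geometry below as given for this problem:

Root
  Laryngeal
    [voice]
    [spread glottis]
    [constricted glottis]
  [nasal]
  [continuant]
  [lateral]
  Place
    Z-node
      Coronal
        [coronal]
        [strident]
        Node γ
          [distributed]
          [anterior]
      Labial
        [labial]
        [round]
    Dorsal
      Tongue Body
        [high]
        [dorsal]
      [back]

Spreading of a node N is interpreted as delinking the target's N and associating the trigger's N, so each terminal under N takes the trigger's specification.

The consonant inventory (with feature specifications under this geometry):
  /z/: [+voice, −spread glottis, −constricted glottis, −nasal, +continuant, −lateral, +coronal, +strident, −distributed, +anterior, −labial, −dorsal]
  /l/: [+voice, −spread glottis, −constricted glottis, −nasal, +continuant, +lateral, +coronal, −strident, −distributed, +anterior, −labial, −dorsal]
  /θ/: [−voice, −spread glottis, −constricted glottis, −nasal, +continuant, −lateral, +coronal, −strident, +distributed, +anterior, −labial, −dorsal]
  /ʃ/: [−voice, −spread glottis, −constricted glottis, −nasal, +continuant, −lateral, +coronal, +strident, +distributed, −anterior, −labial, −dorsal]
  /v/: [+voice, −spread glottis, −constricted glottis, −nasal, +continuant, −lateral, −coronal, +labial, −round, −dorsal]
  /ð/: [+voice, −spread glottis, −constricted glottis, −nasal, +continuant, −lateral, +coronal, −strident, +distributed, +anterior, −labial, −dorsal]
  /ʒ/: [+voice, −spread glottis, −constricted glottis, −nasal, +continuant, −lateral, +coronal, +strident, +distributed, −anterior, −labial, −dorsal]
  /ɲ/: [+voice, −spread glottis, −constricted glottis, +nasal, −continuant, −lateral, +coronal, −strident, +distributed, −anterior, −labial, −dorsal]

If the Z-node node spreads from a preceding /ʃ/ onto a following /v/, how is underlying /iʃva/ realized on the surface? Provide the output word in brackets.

[iʃʒa]

Terminals under Z-node in this geometry: [coronal], [strident], [distributed], [anterior], [labial], [round].
After delinking /v/'s Z-node and linking /ʃ/'s, the affected terminals become [+coronal], [+strident], [+distributed], [−anterior], [−labial]; [voice], [spread glottis], [constricted glottis], … (outside Z-node) are retained from /v/.
Among the inventory, only /ʒ/ has exactly this specification, giving the surface form [iʃʒa].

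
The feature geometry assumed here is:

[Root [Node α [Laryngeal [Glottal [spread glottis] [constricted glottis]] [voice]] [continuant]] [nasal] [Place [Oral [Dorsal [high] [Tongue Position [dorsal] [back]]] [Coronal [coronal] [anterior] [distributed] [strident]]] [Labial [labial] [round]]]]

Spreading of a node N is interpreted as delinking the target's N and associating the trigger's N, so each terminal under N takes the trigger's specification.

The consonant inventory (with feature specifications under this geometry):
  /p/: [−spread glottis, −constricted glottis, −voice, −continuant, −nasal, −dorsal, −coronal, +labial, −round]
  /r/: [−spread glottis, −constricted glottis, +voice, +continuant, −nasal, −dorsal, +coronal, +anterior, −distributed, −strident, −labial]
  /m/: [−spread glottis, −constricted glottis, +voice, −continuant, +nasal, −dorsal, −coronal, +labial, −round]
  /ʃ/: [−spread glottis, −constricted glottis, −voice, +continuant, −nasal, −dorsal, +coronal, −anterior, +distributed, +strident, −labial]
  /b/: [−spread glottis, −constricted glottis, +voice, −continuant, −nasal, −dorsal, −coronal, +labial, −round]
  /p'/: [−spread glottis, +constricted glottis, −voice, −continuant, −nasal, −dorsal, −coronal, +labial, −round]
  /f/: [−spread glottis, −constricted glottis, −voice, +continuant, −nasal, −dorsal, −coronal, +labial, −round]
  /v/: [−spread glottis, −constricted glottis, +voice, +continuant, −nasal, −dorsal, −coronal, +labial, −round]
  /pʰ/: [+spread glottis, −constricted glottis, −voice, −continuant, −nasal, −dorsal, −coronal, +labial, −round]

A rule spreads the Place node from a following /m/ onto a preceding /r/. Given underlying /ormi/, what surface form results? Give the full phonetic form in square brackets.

The Place node dominates the terminals [high], [dorsal], [back], [coronal], [anterior], [distributed], [strident], [labial], [round].
The target acquires /m/'s values for everything under Place — [−dorsal], [−coronal], [+labial], [−round] — while keeping its own [spread glottis], [constricted glottis], [voice], ….
Among the inventory, only /v/ has exactly this specification, giving the surface form [ovmi].

[ovmi]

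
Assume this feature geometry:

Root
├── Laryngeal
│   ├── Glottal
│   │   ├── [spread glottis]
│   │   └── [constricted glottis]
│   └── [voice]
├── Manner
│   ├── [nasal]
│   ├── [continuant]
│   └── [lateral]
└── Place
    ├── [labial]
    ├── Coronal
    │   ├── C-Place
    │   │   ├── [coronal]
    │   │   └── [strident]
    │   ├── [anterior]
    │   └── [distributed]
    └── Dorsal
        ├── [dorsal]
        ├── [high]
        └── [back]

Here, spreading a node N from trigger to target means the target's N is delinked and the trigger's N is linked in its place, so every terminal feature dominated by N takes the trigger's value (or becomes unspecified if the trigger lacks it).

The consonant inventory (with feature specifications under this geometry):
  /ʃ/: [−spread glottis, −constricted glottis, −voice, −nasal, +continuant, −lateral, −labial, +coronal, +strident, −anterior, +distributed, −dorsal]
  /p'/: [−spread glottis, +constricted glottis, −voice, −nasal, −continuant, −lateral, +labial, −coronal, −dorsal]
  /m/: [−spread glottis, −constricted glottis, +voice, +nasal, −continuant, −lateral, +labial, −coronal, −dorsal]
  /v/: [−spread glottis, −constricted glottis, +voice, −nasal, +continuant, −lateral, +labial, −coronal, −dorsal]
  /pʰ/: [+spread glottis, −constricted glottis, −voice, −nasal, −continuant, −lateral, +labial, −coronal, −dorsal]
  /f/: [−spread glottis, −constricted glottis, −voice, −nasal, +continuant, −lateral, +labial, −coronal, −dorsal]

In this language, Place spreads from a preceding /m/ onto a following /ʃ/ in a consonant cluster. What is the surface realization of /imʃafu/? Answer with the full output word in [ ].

Place immediately or transitively dominates [labial], [coronal], [strident], [anterior], [distributed], [dorsal], [high], [back].
The target acquires /m/'s values for everything under Place — [+labial], [−coronal], [−dorsal] — while keeping its own [spread glottis], [constricted glottis], [voice], ….
This feature bundle is that of [f], so /imʃafu/ surfaces as [imfafu].

[imfafu]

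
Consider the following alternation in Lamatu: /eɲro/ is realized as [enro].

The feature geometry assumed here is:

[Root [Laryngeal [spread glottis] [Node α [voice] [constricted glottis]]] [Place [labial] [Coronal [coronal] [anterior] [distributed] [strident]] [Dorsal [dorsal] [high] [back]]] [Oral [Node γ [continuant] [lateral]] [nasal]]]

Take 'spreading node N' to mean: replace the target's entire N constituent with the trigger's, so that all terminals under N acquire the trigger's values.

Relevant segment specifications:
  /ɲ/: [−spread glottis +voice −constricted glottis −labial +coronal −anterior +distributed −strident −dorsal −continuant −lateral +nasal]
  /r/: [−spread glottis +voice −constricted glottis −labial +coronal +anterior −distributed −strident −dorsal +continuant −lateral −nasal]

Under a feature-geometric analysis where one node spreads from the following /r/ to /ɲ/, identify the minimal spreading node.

/ɲ/ and [n] differ in [anterior], [distributed]; every other specified feature is identical.
In this geometry the lowest node dominating all of them is Coronal: every daughter of Coronal dominates only a proper subset, so no lower node suffices.
Delinking /ɲ/'s Coronal and associating /r/'s Coronal gives precisely the feature bundle of [n].
[nasal], [continuant] stay as in /ɲ/ although /r/ differs there, so no node dominating them spread; among the remaining candidates Coronal is the lowest that derives the output.

Coronal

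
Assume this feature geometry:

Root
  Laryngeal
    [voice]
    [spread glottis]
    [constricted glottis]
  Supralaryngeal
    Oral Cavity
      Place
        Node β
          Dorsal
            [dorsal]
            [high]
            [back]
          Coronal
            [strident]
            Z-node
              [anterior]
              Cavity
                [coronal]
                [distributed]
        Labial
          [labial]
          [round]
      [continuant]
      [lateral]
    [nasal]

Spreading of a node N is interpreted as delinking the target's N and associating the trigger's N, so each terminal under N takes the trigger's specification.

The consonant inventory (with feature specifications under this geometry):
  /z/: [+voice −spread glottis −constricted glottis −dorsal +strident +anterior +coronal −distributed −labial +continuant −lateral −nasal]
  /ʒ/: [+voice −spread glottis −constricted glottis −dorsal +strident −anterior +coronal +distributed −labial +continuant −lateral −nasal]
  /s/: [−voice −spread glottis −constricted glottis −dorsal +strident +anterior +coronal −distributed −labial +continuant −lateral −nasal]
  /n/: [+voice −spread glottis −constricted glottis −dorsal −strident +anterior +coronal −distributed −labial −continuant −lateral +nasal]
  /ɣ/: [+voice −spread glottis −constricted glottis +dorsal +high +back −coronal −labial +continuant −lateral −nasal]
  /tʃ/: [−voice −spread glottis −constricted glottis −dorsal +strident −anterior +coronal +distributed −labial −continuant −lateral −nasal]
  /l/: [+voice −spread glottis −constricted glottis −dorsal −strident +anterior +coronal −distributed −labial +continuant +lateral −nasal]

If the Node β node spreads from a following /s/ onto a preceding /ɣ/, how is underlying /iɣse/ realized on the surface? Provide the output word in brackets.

The Node β node dominates the terminals [dorsal], [high], [back], [strident], [anterior], [coronal], [distributed].
Spreading Node β from /s/ onto /ɣ/ replaces those values with /s/'s: [−dorsal], [+strident], [+anterior], [+coronal], [−distributed]. Features outside Node β ([voice], [spread glottis], [constricted glottis], …) stay as in /ɣ/.
The resulting bundle matches /z/ in the inventory; substituting it for /ɣ/ gives [izse].

[izse]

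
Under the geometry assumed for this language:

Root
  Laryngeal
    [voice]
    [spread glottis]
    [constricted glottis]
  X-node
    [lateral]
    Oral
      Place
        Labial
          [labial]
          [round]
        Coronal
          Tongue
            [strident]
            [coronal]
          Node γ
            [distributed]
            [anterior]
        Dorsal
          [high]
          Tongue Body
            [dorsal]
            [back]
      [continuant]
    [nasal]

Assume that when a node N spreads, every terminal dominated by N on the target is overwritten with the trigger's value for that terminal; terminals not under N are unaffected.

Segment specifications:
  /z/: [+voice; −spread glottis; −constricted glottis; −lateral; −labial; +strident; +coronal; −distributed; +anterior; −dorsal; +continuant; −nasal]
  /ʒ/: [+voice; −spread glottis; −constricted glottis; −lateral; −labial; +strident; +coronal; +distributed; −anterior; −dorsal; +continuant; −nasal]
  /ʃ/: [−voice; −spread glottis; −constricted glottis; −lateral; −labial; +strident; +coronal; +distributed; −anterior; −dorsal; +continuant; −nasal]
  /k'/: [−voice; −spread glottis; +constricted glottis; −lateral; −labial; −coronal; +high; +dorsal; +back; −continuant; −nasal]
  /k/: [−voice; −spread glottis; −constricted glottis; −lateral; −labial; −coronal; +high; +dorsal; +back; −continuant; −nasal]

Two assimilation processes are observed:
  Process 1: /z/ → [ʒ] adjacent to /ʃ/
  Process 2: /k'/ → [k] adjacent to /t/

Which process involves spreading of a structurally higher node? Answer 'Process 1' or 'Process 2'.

Process 1: the features that change are [anterior], [distributed]; the minimal node is Node γ (depth 5).
In Process 2, [constricted glottis] changes, so the minimal spreading node is [constricted glottis] at depth 2.
[constricted glottis] is closer to Root than Node γ, so Process 2 spreads the higher node.

Process 2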